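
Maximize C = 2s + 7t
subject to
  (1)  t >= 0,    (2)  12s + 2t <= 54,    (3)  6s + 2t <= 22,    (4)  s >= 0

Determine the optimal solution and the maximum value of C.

s = 0, t = 11, maximum C = 77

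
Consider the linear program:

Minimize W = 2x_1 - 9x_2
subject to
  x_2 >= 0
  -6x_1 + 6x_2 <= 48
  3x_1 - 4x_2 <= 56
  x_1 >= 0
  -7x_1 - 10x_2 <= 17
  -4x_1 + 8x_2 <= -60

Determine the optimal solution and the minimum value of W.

x_1 = 26, x_2 = 11/2, minimum W = 5/2

Vertices and W = 2x_1 - 9x_2:
  (56/3, 0) → W = 112/3
  (15, 0) → W = 30
  (26, 11/2) → W = 5/2

The binding constraints are 3x_1 - 4x_2 = 56 and -4x_1 + 8x_2 = -60.
Solving simultaneously gives x_1 = 26, x_2 = 11/2.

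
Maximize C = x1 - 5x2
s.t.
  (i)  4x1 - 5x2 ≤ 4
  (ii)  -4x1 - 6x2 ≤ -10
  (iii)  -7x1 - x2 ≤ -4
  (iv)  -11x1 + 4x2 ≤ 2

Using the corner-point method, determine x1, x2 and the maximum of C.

x1 = 37/22, x2 = 6/11, maximum C = -23/22

Extreme points and C = x1 - 5x2:
  (37/22, 6/11) → C = -23/22
  (7/19, 27/19) → C = -128/19
  (14/39, 58/39) → C = -92/13
The feasible region is unbounded (it extends along (5, 4), (4, 11)), but C strictly decreases along every unbounded feasible direction, so there is no improving ray and the maximum is attained at a vertex.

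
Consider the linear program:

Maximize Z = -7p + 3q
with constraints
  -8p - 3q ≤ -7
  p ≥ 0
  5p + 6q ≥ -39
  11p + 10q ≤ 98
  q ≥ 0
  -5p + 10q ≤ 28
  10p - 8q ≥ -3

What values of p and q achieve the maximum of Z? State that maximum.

Feasible corners and Z = -7p + 3q:
  (7/8, 0) → Z = -49/8
  (1/2, 1) → Z = -1/2
  (98/11, 0) → Z = -686/11
  (35/8, 399/80) → Z = -1253/80
  (97/30, 53/12) → Z = -563/60

At the optimal vertex, -8p - 3q = -7 and 10p - 8q = -3.
Solving simultaneously gives p = 1/2, q = 1.

p = 1/2, q = 1, maximum Z = -1/2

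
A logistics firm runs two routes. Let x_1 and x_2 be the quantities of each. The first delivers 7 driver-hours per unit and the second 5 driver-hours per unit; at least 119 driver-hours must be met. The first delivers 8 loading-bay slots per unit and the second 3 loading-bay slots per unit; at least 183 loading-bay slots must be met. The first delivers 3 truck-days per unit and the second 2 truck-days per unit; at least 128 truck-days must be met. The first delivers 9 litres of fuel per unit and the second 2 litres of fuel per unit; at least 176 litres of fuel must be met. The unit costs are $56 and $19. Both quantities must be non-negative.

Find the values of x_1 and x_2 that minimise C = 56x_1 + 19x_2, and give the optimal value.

Vertices and C = 56x_1 + 19x_2:
  (0, 88) → C = 1672
  (128/3, 0) → C = 7168/3
  (8, 52) → C = 1436
The feasible region is unbounded (it extends along (0, 1), (1, 0)), but C strictly increases along every unbounded feasible direction, so there is no improving ray and the minimum is attained at a vertex.

x_1 = 8, x_2 = 52, minimum C = 1436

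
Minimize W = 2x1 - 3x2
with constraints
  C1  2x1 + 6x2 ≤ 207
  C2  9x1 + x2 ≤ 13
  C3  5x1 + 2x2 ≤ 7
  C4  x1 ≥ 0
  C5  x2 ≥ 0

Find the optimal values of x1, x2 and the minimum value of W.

At the optimal vertex, 5x1 + 2x2 = 7 and x1 = 0.
Solving simultaneously gives x1 = 0, x2 = 7/2.

x1 = 0, x2 = 7/2, minimum W = -21/2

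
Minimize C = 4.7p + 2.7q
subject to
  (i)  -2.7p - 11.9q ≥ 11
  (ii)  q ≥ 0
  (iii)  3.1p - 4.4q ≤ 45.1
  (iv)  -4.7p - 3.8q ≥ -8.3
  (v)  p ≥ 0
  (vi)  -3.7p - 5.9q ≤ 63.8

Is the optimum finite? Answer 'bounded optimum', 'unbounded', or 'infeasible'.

infeasible

The boundaries -2.7p - 11.9q = 11 and q = 0 meet at (-110/27, 0), but that point violates p ≥ 0. Every candidate vertex is excluded by some other constraint, so the feasible region is empty.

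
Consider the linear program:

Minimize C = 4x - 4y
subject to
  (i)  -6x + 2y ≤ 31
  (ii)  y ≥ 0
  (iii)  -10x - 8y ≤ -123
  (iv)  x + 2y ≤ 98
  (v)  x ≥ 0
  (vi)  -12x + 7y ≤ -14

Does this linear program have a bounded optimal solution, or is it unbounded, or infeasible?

Vertices and C = 4x - 4y:
  (123/10, 0) → C = 246/5
  (98, 0) → C = 392
  (973/166, 668/83) → C = -726/83
  (714/31, 1162/31) → C = -1792/31
The feasible region has finitely many vertices and no improving ray; the minimum is -1792/31 at (714/31, 1162/31).

bounded optimum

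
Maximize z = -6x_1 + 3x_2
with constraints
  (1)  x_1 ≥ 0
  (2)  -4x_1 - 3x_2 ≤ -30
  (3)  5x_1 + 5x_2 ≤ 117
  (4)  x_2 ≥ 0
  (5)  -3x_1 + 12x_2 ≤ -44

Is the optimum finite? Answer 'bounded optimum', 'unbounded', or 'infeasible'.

Vertices and z = -6x_1 + 3x_2:
  (117/5, 0) → z = -702/5
  (1624/75, 131/75) → z = -3117/25
  (44/3, 0) → z = -88
The feasible region has finitely many vertices and no improving ray; the maximum is -88 at (44/3, 0).

bounded optimum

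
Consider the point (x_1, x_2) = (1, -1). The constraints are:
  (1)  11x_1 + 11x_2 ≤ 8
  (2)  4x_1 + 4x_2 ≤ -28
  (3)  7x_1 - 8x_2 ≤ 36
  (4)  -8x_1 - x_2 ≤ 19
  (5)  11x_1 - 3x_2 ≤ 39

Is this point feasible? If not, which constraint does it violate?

Constraint (2): 4x_1 + 4x_2 = 0, which is not ≤ -28. All other constraints are satisfied.

not feasible — violates (2)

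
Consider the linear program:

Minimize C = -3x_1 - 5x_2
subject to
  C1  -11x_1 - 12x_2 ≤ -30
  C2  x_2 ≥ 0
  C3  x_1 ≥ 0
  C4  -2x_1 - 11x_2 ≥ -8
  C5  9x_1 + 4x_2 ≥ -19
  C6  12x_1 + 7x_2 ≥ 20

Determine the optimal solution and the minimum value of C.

Extreme points and C = -3x_1 - 5x_2:
  (30/11, 0) → C = -90/11
  (234/97, 28/97) → C = -842/97
  (4, 0) → C = -12

x_1 = 4, x_2 = 0, minimum C = -12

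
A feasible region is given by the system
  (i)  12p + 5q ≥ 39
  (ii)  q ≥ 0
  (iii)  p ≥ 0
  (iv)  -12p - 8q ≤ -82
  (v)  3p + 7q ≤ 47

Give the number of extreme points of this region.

3

Of the 10 pairwise boundary intersections, those satisfying every inequality are:
  (41/6, 0)
  (47/3, 0)
  (33/10, 53/10)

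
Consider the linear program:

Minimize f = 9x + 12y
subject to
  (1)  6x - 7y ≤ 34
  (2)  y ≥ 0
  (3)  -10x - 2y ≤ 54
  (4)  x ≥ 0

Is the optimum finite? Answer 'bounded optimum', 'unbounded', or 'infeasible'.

Extreme points and f = 9x + 12y:
  (17/3, 0) → f = 51
  (0, 0) → f = 0
The feasible region has finitely many vertices and no improving ray; the minimum is 0 at (0, 0).

bounded optimum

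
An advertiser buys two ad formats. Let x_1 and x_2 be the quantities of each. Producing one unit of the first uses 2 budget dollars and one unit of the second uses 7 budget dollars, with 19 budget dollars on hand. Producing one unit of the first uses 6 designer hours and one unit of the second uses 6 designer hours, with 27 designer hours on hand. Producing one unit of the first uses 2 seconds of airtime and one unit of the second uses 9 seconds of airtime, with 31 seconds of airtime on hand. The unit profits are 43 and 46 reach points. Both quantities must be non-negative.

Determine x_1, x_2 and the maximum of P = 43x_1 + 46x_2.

x_1 = 5/2, x_2 = 2, maximum P = 399/2

Corner points and P = 43x_1 + 46x_2:
  (0, 0) → P = 0
  (0, 19/7) → P = 874/7
  (9/2, 0) → P = 387/2
  (5/2, 2) → P = 399/2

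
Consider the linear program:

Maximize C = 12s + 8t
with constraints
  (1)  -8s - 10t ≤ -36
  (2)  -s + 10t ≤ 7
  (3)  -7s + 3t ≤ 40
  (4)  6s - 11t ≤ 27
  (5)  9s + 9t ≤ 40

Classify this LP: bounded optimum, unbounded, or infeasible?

bounded optimum

Vertices and C = 12s + 8t:
  (29/9, 46/45) → C = 2108/45
  (38/9, 2/9) → C = 472/9
  (337/99, 103/99) → C = 4868/99
The feasible region has finitely many vertices and no improving ray; the maximum is 472/9 at (38/9, 2/9).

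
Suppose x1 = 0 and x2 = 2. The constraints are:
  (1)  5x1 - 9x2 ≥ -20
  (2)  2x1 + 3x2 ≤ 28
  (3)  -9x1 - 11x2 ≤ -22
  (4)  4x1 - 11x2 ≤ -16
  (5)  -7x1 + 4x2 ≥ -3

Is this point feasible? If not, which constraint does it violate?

feasible

(1): -18 ≥ -20 ✓
(2): 6 ≤ 28 ✓
(3): -22 ≤ -22 ✓
(4): -22 ≤ -16 ✓
(5): 8 ≥ -3 ✓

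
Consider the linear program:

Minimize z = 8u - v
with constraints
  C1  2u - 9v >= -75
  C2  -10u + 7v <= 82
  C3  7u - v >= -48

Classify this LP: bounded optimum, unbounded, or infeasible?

unbounded

From the feasible point (-213/76, 293/38), moving in the direction (-1, -7) keeps every constraint satisfied while z decreases without bound.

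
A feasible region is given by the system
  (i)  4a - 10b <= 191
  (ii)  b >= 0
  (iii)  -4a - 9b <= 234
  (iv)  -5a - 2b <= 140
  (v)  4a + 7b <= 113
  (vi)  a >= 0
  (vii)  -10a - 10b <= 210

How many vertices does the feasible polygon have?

Of the 21 pairwise boundary intersections, those satisfying every inequality are:
  (113/4, 0)
  (0, 0)
  (0, 113/7)

3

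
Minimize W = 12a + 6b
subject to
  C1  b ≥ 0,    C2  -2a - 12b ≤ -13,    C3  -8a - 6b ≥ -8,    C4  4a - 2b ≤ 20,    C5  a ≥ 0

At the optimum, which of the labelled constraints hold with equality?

C2 and C5

Extreme points and W = 12a + 6b:
  (3/14, 22/21) → W = 62/7
  (0, 13/12) → W = 13/2
  (0, 4/3) → W = 8

The minimum is at (0, 13/12). Substituting into each constraint, equality holds for C2 and C5; the remaining constraints have slack.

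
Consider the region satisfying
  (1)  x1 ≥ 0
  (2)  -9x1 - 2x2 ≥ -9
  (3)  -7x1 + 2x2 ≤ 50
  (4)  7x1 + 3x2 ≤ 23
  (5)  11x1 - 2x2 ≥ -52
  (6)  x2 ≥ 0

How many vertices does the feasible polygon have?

3

Intersecting each pair of boundary lines and keeping only the points that satisfy every inequality leaves:
  (0, 9/2)
  (0, 0)
  (1, 0)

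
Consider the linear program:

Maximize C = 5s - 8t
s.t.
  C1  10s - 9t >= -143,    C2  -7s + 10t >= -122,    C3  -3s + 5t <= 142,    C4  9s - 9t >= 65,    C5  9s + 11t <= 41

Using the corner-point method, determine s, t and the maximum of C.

Vertices and C = 5s - 8t:
  (-448/27, -643/27) → C = 968/9
  (1752/167, -811/167) → C = 15248/167
  (271/45, -6/5) → C = 1787/45

The binding constraints are -7s + 10t = -122 and 9s - 9t = 65.
Solving simultaneously gives s = -448/27, t = -643/27.

s = -448/27, t = -643/27, maximum C = 968/9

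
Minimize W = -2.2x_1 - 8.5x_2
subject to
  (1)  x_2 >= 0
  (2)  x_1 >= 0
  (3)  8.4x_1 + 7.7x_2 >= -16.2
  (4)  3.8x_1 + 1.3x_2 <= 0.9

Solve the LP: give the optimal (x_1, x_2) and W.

x_1 = 0, x_2 = 9/13, minimum W = -153/26

Corner points and W = -2.2x_1 - 8.5x_2:
  (0, 0) → W = 0
  (9/38, 0) → W = -99/190
  (0, 9/13) → W = -153/26

At the optimal vertex, x_1 = 0 and 3.8x_1 + 1.3x_2 = 0.9.
Solving simultaneously gives x_1 = 0, x_2 = 9/13.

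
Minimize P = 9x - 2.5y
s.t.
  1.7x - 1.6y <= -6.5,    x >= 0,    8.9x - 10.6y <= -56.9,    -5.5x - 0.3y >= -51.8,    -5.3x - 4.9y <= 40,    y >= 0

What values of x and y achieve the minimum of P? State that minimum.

x = 0, y = 518/3, minimum P = -1295/3

Corner points and P = 9x - 2.5y:
  (41/7, 72/7) → P = 27
  (8093/931, 12381/931) → P = 11967/266
  (0, 569/106) → P = -2845/212
  (0, 518/3) → P = -1295/3

The binding constraints are x = 0 and -5.5x - 0.3y = -51.8.
Solving simultaneously gives x = 0, y = 518/3.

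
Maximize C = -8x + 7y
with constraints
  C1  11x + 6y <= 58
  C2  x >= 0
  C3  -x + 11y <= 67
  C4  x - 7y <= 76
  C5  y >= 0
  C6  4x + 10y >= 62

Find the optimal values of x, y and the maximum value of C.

Extreme points and C = -8x + 7y:
  (236/127, 795/127) → C = 3677/127
  (104/43, 225/43) → C = 743/43
  (2/9, 55/9) → C = 41

x = 2/9, y = 55/9, maximum C = 41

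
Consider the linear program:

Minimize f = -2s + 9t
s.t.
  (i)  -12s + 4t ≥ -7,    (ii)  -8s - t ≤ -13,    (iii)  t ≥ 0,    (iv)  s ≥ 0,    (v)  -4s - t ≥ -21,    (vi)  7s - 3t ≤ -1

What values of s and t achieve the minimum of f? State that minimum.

Corner points and f = -2s + 9t:
  (13/4, 8) → f = 131/2
  (25/8, 61/8) → f = 499/8
  (0, 13) → f = 117
  (38/31, 99/31) → f = 815/31
  (0, 21) → f = 189

s = 38/31, t = 99/31, minimum f = 815/31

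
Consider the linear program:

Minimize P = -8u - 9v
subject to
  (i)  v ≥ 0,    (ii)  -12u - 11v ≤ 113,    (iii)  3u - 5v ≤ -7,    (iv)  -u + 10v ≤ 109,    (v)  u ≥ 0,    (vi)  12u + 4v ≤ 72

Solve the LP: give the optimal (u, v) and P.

u = 71/31, v = 345/31, minimum P = -3673/31

Extreme points and P = -8u - 9v:
  (0, 7/5) → P = -63/5
  (83/18, 25/6) → P = -1339/18
  (0, 109/10) → P = -981/10
  (71/31, 345/31) → P = -3673/31

At the optimal vertex, -u + 10v = 109 and 12u + 4v = 72.
Solving simultaneously gives u = 71/31, v = 345/31.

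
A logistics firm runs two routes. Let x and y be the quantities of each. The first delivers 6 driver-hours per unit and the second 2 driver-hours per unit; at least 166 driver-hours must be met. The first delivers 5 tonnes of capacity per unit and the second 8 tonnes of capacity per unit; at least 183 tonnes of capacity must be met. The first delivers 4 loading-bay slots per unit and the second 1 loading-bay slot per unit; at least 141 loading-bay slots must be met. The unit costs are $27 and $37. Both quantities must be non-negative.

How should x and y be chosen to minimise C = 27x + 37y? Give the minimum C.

Vertices and C = 27x + 37y:
  (0, 141) → C = 5217
  (183/5, 0) → C = 4941/5
  (35, 1) → C = 982
The feasible region is unbounded (it extends along (0, 1), (1, 0)), but C strictly increases along every unbounded feasible direction, so there is no improving ray and the minimum is attained at a vertex.

At the optimal vertex, 5x + 8y = 183 and 4x + y = 141.
Solving simultaneously gives x = 35, y = 1.

x = 35, y = 1, minimum C = 982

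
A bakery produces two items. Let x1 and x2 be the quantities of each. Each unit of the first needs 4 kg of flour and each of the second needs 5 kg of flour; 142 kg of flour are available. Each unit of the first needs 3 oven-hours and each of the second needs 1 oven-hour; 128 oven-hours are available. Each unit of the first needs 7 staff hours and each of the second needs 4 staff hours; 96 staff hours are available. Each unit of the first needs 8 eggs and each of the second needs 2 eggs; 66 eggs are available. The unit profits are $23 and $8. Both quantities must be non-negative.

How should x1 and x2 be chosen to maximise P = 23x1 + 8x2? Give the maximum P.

x1 = 4, x2 = 17, maximum P = 228

Vertices and P = 23x1 + 8x2:
  (0, 0) → P = 0
  (0, 24) → P = 192
  (33/4, 0) → P = 759/4
  (4, 17) → P = 228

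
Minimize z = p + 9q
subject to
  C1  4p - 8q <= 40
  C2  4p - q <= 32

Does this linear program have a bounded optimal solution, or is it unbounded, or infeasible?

From the feasible point (54/7, -8/7), moving in the direction (-8, -4) keeps every constraint satisfied while z decreases without bound.

unbounded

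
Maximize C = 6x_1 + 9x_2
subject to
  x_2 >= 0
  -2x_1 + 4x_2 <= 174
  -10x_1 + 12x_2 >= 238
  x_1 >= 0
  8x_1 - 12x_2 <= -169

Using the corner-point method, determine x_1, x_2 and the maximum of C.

Feasible corners and C = 6x_1 + 9x_2:
  (71, 79) → C = 1137
  (0, 87/2) → C = 783/2
  (0, 119/6) → C = 357/2

The optimum lies where -2x_1 + 4x_2 = 174 and -10x_1 + 12x_2 = 238.
Solving simultaneously gives x_1 = 71, x_2 = 79.

x_1 = 71, x_2 = 79, maximum C = 1137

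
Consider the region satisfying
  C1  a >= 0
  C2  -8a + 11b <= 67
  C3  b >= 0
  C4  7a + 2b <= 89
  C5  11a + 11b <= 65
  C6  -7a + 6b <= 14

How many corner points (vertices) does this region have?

4

The feasible vertices (each the meet of two boundaries and inside every other half-plane) are:
  (0, 0)
  (0, 7/3)
  (65/11, 0)
  (236/143, 609/143)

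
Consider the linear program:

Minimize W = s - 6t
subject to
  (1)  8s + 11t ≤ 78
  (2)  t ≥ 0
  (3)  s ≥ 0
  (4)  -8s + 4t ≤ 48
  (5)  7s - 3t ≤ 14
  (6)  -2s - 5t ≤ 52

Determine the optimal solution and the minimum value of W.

s = 0, t = 78/11, minimum W = -468/11

Corner points and W = s - 6t:
  (0, 78/11) → W = -468/11
  (388/101, 434/101) → W = -2216/101
  (0, 0) → W = 0
  (2, 0) → W = 2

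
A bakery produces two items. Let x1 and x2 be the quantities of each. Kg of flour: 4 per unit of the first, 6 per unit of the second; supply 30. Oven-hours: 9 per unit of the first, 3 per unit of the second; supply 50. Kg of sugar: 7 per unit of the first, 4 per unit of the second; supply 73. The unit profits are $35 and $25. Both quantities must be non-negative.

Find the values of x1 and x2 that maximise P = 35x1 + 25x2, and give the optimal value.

Vertices and P = 35x1 + 25x2:
  (0, 0) → P = 0
  (0, 5) → P = 125
  (50/9, 0) → P = 1750/9
  (5, 5/3) → P = 650/3

The binding constraints are 4x1 + 6x2 = 30 and 9x1 + 3x2 = 50.
Solving simultaneously gives x1 = 5, x2 = 5/3.

x1 = 5, x2 = 5/3, maximum P = 650/3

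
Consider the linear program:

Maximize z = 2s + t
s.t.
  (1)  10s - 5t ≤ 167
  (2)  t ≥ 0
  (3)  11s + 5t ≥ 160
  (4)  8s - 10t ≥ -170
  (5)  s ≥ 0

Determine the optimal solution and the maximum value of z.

Corner points and z = 2s + t:
  (167/10, 0) → z = 167/5
  (42, 253/5) → z = 673/5
  (160/11, 0) → z = 320/11
  (5, 21) → z = 31

s = 42, t = 253/5, maximum z = 673/5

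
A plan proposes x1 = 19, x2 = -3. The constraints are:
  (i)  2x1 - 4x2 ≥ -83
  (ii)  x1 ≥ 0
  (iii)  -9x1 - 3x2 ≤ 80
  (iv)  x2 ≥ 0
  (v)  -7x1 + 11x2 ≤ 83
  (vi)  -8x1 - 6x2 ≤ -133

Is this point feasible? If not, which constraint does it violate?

not feasible — violates (iv)

Constraint (iv): x2 = -3, which is not ≥ 0. All other constraints are satisfied.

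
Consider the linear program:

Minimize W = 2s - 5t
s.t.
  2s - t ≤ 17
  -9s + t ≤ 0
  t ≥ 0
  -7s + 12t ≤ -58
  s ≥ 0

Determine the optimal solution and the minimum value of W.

s = 146/17, t = 3/17, minimum W = 277/17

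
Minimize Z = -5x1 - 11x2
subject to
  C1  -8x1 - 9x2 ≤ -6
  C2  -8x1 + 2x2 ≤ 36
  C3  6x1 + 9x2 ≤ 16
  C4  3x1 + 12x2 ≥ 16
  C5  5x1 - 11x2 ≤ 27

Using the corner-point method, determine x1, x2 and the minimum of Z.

x1 = -73/21, x2 = 86/21, minimum Z = -83/3

The optimum lies where -8x1 + 2x2 = 36 and 6x1 + 9x2 = 16.
Solving simultaneously gives x1 = -73/21, x2 = 86/21.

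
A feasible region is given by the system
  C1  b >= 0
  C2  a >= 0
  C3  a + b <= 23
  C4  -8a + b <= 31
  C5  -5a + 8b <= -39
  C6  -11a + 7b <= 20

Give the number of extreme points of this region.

The feasible vertices (each the meet of two boundaries and inside every other half-plane) are:
  (23, 0)
  (39/5, 0)
  (223/13, 76/13)

3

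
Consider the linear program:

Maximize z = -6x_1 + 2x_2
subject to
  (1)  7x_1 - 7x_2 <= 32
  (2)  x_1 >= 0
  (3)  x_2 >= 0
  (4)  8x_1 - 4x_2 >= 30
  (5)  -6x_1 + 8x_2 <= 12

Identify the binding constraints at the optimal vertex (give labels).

Extreme points and z = -6x_1 + 2x_2:
  (32/7, 0) → z = -192/7
  (170/7, 138/7) → z = -744/7
  (15/4, 0) → z = -45/2
  (36/5, 69/10) → z = -147/5

The maximum is at (15/4, 0). Substituting into each constraint, equality holds for (3) and (4); the remaining constraints have slack.

(3) and (4)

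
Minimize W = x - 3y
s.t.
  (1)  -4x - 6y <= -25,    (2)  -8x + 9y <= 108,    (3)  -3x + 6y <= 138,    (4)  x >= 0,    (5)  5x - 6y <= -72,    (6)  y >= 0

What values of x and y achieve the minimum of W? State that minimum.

x = 33, y = 79/2, minimum W = -171/2

The binding constraints are -3x + 6y = 138 and 5x - 6y = -72.
Solving simultaneously gives x = 33, y = 79/2.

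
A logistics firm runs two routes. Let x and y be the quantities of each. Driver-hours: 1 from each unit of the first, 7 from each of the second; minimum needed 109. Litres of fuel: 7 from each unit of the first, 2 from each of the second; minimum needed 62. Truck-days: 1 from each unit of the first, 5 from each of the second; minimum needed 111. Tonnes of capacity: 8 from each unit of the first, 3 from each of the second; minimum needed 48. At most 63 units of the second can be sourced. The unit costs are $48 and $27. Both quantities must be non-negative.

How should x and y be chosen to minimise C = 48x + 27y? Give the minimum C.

x = 8/3, y = 65/3, minimum C = 713

Feasible corners and C = 48x + 27y:
  (0, 31) → C = 837
  (0, 63) → C = 1701
  (111, 0) → C = 5328
  (8/3, 65/3) → C = 713
The feasible region is unbounded (it extends along (1, 0)), but C strictly increases along every unbounded feasible direction, so there is no improving ray and the minimum is attained at a vertex.

The optimum lies where 7x + 2y = 62 and x + 5y = 111.
Solving simultaneously gives x = 8/3, y = 65/3.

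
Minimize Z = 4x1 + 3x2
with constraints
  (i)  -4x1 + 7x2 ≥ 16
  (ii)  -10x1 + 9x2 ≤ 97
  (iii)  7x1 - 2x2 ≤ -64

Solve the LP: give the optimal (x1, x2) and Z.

x1 = -535/34, x2 = -114/17, minimum Z = -1412/17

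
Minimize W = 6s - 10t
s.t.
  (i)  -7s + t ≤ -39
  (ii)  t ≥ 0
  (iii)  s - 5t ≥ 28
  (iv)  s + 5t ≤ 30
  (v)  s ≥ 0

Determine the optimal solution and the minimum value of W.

Feasible corners and W = 6s - 10t:
  (28, 0) → W = 168
  (30, 0) → W = 180
  (29, 1/5) → W = 172

The optimum lies where t = 0 and s - 5t = 28.
Solving simultaneously gives s = 28, t = 0.

s = 28, t = 0, minimum W = 168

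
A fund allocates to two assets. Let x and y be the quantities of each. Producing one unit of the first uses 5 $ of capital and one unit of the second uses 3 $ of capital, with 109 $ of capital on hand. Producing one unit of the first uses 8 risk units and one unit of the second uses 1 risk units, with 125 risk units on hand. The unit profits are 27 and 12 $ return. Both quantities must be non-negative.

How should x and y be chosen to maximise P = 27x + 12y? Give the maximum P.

x = 14, y = 13, maximum P = 534

Feasible corners and P = 27x + 12y:
  (0, 0) → P = 0
  (0, 109/3) → P = 436
  (125/8, 0) → P = 3375/8
  (14, 13) → P = 534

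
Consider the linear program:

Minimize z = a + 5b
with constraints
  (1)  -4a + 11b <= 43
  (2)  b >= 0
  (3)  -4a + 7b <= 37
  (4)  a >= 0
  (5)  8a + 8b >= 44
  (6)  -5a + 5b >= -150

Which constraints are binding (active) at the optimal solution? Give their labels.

Corner points and z = a + 5b:
  (7/6, 13/3) → z = 137/6
  (373/7, 163/7) → z = 1188/7
  (11/2, 0) → z = 11/2
  (30, 0) → z = 30

The minimum is at (11/2, 0). Substituting into each constraint, equality holds for (2) and (5); the remaining constraints have slack.

(2) and (5)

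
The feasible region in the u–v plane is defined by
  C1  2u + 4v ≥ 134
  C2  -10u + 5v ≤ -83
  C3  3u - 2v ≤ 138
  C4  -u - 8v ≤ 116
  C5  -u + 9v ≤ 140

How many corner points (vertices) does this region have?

The feasible vertices (each the meet of two boundaries and inside every other half-plane) are:
  (205/4, 63/8)
  (323/11, 207/11)
  (1522/25, 558/25)

3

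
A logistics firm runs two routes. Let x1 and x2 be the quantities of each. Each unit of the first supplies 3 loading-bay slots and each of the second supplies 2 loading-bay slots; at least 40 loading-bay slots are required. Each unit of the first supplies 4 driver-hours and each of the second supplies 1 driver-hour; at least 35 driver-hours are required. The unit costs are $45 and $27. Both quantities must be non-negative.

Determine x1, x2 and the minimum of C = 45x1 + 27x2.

The feasible region is unbounded (it extends along (0, 1), (1, 0)), but C strictly increases along every unbounded feasible direction, so there is no improving ray and the minimum is attained at a vertex.

The binding constraints are 3x1 + 2x2 = 40 and 4x1 + x2 = 35.
Solving simultaneously gives x1 = 6, x2 = 11.

x1 = 6, x2 = 11, minimum C = 567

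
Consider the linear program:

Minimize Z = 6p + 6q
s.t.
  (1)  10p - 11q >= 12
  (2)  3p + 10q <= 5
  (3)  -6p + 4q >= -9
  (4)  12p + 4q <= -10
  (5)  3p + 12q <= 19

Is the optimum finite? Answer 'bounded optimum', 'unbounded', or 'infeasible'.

unbounded

From the feasible point (-31/86, -61/43), moving in the direction (-4, -6) keeps every constraint satisfied while Z decreases without bound.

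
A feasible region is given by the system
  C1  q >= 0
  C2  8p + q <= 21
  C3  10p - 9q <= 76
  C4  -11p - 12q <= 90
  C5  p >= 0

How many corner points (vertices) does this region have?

3

Pairwise boundary intersections that survive every other constraint:
  (21/8, 0)
  (0, 0)
  (0, 21)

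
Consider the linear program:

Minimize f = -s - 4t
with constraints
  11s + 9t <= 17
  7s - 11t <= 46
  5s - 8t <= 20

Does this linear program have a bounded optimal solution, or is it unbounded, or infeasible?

From the feasible point (316/133, -135/133), moving in the direction (-9, 11) keeps every constraint satisfied while f decreases without bound.

unbounded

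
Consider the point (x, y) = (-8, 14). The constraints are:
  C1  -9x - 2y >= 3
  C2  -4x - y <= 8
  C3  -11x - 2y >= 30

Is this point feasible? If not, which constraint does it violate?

not feasible — violates C2

Constraint C2: -4x - y = 18, which is not ≤ 8. All other constraints are satisfied.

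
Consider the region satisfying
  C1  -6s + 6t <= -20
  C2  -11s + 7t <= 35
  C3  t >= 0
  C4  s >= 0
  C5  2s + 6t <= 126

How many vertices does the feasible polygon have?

3

The feasible vertices (each the meet of two boundaries and inside every other half-plane) are:
  (10/3, 0)
  (73/4, 179/12)
  (63, 0)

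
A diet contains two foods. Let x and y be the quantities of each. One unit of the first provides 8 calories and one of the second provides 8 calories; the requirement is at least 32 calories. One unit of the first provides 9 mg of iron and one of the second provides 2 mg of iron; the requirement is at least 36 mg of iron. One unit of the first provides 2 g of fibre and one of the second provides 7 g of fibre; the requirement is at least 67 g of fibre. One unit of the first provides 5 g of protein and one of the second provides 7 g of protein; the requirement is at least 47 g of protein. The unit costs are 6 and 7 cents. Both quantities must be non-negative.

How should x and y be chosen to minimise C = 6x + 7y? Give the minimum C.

Vertices and C = 6x + 7y:
  (0, 18) → C = 126
  (67/2, 0) → C = 201
  (2, 9) → C = 75
The feasible region is unbounded (it extends along (0, 1), (1, 0)), but C strictly increases along every unbounded feasible direction, so there is no improving ray and the minimum is attained at a vertex.

The optimum lies where 9x + 2y = 36 and 2x + 7y = 67.
Solving simultaneously gives x = 2, y = 9.

x = 2, y = 9, minimum C = 75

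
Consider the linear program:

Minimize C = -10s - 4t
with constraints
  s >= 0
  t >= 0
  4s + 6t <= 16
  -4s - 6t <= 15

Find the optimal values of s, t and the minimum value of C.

s = 4, t = 0, minimum C = -40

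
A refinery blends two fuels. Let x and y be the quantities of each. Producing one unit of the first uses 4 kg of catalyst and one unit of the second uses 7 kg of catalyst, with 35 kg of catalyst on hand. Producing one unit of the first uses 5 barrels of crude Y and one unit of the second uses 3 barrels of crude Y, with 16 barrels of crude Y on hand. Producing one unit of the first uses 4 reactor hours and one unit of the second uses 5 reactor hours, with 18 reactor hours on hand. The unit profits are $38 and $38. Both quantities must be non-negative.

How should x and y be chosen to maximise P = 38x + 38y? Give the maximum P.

Feasible corners and P = 38x + 38y:
  (0, 0) → P = 0
  (0, 18/5) → P = 684/5
  (16/5, 0) → P = 608/5
  (2, 2) → P = 152

At the optimal vertex, 5x + 3y = 16 and 4x + 5y = 18.
Solving simultaneously gives x = 2, y = 2.

x = 2, y = 2, maximum P = 152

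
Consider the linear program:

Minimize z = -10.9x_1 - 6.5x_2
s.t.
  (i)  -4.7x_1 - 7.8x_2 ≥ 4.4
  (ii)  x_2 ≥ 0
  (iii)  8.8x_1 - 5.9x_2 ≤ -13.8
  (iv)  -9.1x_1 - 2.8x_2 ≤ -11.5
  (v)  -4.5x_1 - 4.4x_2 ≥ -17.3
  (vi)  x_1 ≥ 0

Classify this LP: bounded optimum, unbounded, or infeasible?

infeasible

The boundaries 8.8x_1 - 5.9x_2 = -13.8 and -9.1x_1 - 2.8x_2 = -11.5 meet at (2921/7833, 22678/7833), but that point violates -4.7x_1 - 7.8x_2 ≥ 4.4. Every candidate vertex is excluded by some other constraint, so the feasible region is empty.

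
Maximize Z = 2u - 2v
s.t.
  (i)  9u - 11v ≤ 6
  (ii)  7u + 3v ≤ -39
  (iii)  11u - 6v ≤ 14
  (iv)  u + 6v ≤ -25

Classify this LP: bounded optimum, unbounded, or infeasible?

bounded optimum

Feasible corners and Z = 2u - 2v:
  (-411/104, -393/104) → Z = -9/26
  (-53/13, -136/39) → Z = -46/39
The feasible region has finitely many vertices and no improving ray; the maximum is -9/26 at (-411/104, -393/104).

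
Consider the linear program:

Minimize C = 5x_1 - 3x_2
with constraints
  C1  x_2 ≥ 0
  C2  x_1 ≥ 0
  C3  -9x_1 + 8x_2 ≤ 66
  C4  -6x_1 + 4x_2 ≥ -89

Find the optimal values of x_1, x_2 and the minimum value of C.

Extreme points and C = 5x_1 - 3x_2:
  (0, 0) → C = 0
  (89/6, 0) → C = 445/6
  (0, 33/4) → C = -99/4
  (244/3, 399/4) → C = 1289/12

The optimum lies where x_1 = 0 and -9x_1 + 8x_2 = 66.
Solving simultaneously gives x_1 = 0, x_2 = 33/4.

x_1 = 0, x_2 = 33/4, minimum C = -99/4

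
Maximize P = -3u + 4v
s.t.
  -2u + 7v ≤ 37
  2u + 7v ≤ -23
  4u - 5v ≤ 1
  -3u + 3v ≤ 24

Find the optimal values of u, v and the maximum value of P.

Corner points and P = -3u + 4v:
  (-54/19, -47/19) → P = -26/19
  (-79/9, -7/9) → P = 209/9
  (-41, -33) → P = -9

At the optimal vertex, 2u + 7v = -23 and -3u + 3v = 24.
Solving simultaneously gives u = -79/9, v = -7/9.

u = -79/9, v = -7/9, maximum P = 209/9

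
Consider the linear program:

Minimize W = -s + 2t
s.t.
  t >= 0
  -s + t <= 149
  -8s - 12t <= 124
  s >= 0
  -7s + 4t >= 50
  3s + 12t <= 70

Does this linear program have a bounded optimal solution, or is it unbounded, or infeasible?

infeasible

The boundaries t = 0 and -8s - 12t = 124 meet at (-31/2, 0), but that point violates s ≥ 0. Every candidate vertex is excluded by some other constraint, so the feasible region is empty.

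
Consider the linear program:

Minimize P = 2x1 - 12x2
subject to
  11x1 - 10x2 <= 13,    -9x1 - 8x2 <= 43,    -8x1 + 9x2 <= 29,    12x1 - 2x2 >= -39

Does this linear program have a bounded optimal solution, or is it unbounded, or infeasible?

bounded optimum

Corner points and P = 2x1 - 12x2:
  (-163/89, -295/89) → P = 3214/89
  (407/19, 423/19) → P = -4262/19
  (-199/57, -55/38) → P = 592/57
  (-293/92, 9/23) → P = -509/46
The feasible region has finitely many vertices and no improving ray; the minimum is -4262/19 at (407/19, 423/19).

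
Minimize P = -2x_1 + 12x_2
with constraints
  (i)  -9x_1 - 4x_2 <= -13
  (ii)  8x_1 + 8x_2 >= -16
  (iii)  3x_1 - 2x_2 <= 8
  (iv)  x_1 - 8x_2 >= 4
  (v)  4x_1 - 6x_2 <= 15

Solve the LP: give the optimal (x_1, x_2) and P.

Feasible corners and P = -2x_1 + 12x_2:
  (29/15, -11/10) → P = -256/15
  (30/19, -23/76) → P = -129/19
  (28/11, -2/11) → P = -80/11

x_1 = 29/15, x_2 = -11/10, minimum P = -256/15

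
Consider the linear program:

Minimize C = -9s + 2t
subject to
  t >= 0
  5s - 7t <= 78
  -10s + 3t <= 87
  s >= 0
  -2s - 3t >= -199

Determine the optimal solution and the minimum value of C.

Corner points and C = -9s + 2t:
  (78/5, 0) → C = -702/5
  (0, 0) → C = 0
  (1627/29, 839/29) → C = -12965/29
  (0, 29) → C = 58
  (28/3, 541/9) → C = 326/9

s = 1627/29, t = 839/29, minimum C = -12965/29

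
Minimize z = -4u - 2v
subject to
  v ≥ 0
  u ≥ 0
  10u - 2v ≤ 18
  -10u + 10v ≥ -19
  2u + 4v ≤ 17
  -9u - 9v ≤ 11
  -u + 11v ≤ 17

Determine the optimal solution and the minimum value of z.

Vertices and z = -4u - 2v:
  (0, 0) → z = 0
  (9/5, 0) → z = -36/5
  (0, 17/11) → z = -34/11
  (58/27, 47/27) → z = -326/27

u = 58/27, v = 47/27, minimum z = -326/27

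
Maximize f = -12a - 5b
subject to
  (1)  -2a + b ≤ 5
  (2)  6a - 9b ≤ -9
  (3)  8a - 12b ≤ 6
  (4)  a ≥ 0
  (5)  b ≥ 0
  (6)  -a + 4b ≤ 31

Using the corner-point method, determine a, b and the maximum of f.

a = 0, b = 1, maximum f = -5

Corner points and f = -12a - 5b:
  (0, 5) → f = -25
  (11/7, 57/7) → f = -417/7
  (0, 1) → f = -5
  (81/5, 59/5) → f = -1267/5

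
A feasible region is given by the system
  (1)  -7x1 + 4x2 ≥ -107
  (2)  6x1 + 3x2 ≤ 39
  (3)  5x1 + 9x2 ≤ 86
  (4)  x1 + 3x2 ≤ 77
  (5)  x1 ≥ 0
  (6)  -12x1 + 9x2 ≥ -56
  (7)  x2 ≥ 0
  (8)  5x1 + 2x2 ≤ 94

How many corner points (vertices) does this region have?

Pairwise boundary intersections that survive every other constraint:
  (31/13, 107/13)
  (173/30, 22/15)
  (0, 86/9)
  (0, 0)
  (14/3, 0)

5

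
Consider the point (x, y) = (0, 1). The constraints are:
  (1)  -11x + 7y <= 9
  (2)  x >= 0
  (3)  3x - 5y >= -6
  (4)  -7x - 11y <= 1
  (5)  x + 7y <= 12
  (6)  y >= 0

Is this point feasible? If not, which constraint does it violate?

feasible

(1): 7 ≤ 9 ✓
(2): 0 ≥ 0 ✓
(3): -5 ≥ -6 ✓
(4): -11 ≤ 1 ✓
(5): 7 ≤ 12 ✓
(6): 1 ≥ 0 ✓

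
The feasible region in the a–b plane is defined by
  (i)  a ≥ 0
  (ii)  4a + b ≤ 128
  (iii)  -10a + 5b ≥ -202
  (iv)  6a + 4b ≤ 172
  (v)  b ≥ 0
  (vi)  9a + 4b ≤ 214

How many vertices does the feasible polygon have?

The feasible vertices (each the meet of two boundaries and inside every other half-plane) are:
  (0, 43)
  (0, 0)
  (101/5, 0)
  (1878/85, 322/85)
  (14, 22)

5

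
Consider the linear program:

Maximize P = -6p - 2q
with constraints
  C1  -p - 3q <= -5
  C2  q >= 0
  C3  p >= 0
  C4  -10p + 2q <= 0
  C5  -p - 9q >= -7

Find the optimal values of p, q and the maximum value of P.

p = 4, q = 1/3, maximum P = -74/3

At the optimal vertex, -p - 3q = -5 and -p - 9q = -7.
Solving simultaneously gives p = 4, q = 1/3.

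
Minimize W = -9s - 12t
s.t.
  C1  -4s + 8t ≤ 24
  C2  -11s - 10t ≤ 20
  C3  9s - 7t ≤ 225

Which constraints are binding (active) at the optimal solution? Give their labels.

Extreme points and W = -9s - 12t:
  (-25/8, 23/16) → W = 87/8
  (492/11, 279/11) → W = -7776/11
  (2110/167, -2655/167) → W = 12870/167

The minimum is at (492/11, 279/11). Substituting into each constraint, equality holds for C1 and C3; the remaining constraints have slack.

C1 and C3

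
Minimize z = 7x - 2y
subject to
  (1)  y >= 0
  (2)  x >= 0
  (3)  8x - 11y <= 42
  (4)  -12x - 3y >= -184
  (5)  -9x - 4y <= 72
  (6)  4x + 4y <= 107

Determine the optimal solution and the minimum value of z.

At the optimal vertex, x = 0 and 4x + 4y = 107.
Solving simultaneously gives x = 0, y = 107/4.

x = 0, y = 107/4, minimum z = -107/2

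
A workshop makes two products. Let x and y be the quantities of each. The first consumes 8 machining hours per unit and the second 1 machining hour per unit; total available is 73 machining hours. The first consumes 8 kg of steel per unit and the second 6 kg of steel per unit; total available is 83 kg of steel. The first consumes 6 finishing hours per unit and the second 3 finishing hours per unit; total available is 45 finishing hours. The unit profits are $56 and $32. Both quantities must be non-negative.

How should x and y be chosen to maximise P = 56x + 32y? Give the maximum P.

Vertices and P = 56x + 32y:
  (0, 0) → P = 0
  (0, 83/6) → P = 1328/3
  (15/2, 0) → P = 420
  (7/4, 23/2) → P = 466

x = 7/4, y = 23/2, maximum P = 466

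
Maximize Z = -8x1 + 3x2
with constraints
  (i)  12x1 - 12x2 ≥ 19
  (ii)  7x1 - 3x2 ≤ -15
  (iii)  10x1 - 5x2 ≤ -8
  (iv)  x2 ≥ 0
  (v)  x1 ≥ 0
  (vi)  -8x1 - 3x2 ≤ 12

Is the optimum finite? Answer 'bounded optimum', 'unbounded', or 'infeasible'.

infeasible

The boundaries 7x1 - 3x2 = -15 and x1 = 0 meet at (0, 5), but that point violates 12x1 - 12x2 ≥ 19. Every candidate vertex is excluded by some other constraint, so the feasible region is empty.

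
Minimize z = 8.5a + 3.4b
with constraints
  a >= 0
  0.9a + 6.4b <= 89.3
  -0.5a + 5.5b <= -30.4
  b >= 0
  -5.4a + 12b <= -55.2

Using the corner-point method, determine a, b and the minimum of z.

Extreme points and z = 8.5a + 3.4b:
  (68571/815, 1729/815) → z = 5887321/8150
  (893/9, 0) → z = 15181/18
  (304/5, 0) → z = 2584/5

a = 60.8, b = 0, minimum z = 516.8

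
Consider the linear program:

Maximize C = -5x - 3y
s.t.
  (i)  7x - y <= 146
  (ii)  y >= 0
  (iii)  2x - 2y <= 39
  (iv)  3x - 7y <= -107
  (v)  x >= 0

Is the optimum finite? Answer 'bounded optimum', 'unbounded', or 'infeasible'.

Vertices and C = -5x - 3y:
  (1129/46, 1187/46) → C = -4603/23
  (0, 107/7) → C = -321/7
The feasible region has finitely many vertices and no improving ray; the maximum is -321/7 at (0, 107/7).

bounded optimum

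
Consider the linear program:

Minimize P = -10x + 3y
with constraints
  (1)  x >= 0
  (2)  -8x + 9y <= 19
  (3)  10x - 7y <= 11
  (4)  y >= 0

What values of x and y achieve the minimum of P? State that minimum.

Feasible corners and P = -10x + 3y:
  (0, 19/9) → P = 19/3
  (0, 0) → P = 0
  (116/17, 139/17) → P = -743/17
  (11/10, 0) → P = -11

x = 116/17, y = 139/17, minimum P = -743/17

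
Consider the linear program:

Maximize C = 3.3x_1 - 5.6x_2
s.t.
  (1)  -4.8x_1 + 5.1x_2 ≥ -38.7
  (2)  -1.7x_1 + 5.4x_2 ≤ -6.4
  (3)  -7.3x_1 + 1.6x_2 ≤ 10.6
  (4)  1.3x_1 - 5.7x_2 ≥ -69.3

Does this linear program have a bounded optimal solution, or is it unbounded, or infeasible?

bounded optimum

Feasible corners and C = 3.3x_1 - 5.6x_2:
  (5878/575, 1169/575) → C = 12851/575
  (-3866/985, -11113/985) → C = 9895/197
  (-3374/1835, -3237/1835) → C = 6993/1835
The feasible region has finitely many vertices and no improving ray; the maximum is 9895/197 at (-3866/985, -11113/985).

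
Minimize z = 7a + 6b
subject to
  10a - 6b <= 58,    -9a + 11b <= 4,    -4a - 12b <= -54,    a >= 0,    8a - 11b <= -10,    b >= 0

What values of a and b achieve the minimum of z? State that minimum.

a = 6, b = 58/11, minimum z = 810/11

Feasible corners and z = 7a + 6b:
  (331/28, 281/28) → z = 4003/28
  (349/31, 282/31) → z = 4135/31
  (6, 58/11) → z = 810/11

The binding constraints are -9a + 11b = 4 and 8a - 11b = -10.
Solving simultaneously gives a = 6, b = 58/11.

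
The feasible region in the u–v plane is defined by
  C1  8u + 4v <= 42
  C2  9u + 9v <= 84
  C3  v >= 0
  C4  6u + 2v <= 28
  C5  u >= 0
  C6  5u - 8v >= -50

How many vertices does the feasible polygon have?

5

The feasible vertices (each the meet of two boundaries and inside every other half-plane) are:
  (7/2, 7/2)
  (34/21, 305/42)
  (14/3, 0)
  (0, 0)
  (0, 25/4)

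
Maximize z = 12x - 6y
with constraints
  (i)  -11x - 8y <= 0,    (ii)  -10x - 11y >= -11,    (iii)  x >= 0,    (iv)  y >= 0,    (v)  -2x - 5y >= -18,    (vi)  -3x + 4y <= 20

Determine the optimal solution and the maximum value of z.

Extreme points and z = 12x - 6y:
  (0, 0) → z = 0
  (0, 1) → z = -6
  (11/10, 0) → z = 66/5

At the optimal vertex, -10x - 11y = -11 and y = 0.
Solving simultaneously gives x = 11/10, y = 0.

x = 11/10, y = 0, maximum z = 66/5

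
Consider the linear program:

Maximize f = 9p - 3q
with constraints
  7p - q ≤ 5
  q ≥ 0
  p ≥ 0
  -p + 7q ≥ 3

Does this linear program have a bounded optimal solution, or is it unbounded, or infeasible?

bounded optimum

Feasible corners and f = 9p - 3q:
  (19/24, 13/24) → f = 11/2
  (0, 3/7) → f = -9/7
The feasible region has finitely many vertices and no improving ray; the maximum is 11/2 at (19/24, 13/24).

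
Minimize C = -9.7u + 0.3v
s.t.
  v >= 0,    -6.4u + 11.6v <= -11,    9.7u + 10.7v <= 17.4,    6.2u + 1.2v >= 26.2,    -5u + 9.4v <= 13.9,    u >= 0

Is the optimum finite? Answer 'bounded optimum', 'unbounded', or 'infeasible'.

infeasible

The boundaries v = 0 and -6.4u + 11.6v = -11 meet at (1.71875, 0), but that point violates 6.2u + 1.2v ≥ 26.2. Every candidate vertex is excluded by some other constraint, so the feasible region is empty.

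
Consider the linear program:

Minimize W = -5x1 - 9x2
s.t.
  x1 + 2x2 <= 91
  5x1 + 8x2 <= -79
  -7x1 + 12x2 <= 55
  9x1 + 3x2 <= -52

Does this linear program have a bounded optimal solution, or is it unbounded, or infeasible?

bounded optimum

Corner points and W = -5x1 - 9x2:
  (-347/29, -139/58) → W = 4721/58
  (-179/57, -451/57) → W = 4954/57
The feasible region has finitely many vertices and no improving ray; the minimum is 4721/58 at (-347/29, -139/58).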